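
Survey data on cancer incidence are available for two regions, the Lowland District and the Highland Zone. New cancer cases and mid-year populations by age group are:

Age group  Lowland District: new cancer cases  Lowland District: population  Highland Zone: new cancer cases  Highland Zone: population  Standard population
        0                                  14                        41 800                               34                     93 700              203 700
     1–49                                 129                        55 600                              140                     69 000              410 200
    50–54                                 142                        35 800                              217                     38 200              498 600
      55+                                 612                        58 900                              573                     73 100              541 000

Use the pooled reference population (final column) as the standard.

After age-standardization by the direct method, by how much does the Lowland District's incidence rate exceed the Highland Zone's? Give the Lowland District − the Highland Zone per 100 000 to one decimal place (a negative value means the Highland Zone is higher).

Age-specific rates per 100 000 for the Lowland District: 33.49, 232.01, 396.65, 1039.05.
For the Highland Zone: 36.29, 202.90, 568.06, 783.86.
Standard total = 1 653 500; weights = 0.1232, 0.2481, 0.3015, 0.3272.
The Lowland District: 0.1232×33.49 + 0.2481×232.01 + 0.3015×396.65 + 0.3272×1039.05 = 521.2514 per 100 000.
The Highland Zone: 0.1232×36.29 + 0.2481×202.90 + 0.3015×568.06 + 0.3272×783.86 = 482.5664 per 100 000.
Difference = 521.2514 − 482.5664 = 38.6849.

38.7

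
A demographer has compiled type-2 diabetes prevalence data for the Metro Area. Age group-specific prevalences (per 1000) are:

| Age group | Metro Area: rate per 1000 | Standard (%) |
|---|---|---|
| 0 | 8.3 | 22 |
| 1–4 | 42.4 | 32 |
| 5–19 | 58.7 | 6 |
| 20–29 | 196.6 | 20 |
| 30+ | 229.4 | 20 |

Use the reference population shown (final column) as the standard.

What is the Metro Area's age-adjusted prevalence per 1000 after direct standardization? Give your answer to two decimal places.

Standard weights: 0.22, 0.32, 0.06, 0.20, 0.20.
Standardized rate: 0.2200×8.3 + 0.3200×42.4 + 0.0600×58.7 + 0.2000×196.6 + 0.2000×229.4 = 104.1160 per 1000.

104.12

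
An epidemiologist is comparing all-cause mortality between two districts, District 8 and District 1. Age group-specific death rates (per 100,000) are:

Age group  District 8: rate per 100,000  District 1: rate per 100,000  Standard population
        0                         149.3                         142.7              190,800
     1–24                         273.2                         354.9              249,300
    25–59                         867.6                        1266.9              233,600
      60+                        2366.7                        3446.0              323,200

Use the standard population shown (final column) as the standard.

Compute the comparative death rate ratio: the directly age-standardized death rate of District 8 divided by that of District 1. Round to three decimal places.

0.698

Standard total = 996,900; weights = 0.1914, 0.2501, 0.2343, 0.3242.
District 8: 0.1914×149.3 + 0.2501×273.2 + 0.2343×867.6 + 0.3242×2366.7 = 1067.4932 per 100,000.
District 1: 0.1914×142.7 + 0.2501×354.9 + 0.2343×1266.9 + 0.3242×3446.0 = 1530.1422 per 100,000.
Ratio = 1067.4932 ÷ 1530.1422 = 0.69764.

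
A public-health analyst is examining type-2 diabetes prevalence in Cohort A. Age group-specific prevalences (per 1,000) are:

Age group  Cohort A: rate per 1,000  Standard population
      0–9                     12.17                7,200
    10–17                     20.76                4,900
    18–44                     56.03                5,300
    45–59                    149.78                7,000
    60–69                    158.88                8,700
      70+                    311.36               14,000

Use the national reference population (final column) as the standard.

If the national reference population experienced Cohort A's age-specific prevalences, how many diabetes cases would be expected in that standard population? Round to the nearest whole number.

7276

Expected diabetes cases = Σ (standard pop × age-specific rate ÷ 1,000)
= 7,200×12.17/1,000 + 4,900×20.76/1,000 + 5,300×56.03/1,000 + 7,000×149.78/1,000 + 8,700×158.88/1,000 + 14,000×311.36/1,000
= 87.62 + 101.72 + 296.96 + 1048.46 + 1382.26 + 4359.04 = 7276.06.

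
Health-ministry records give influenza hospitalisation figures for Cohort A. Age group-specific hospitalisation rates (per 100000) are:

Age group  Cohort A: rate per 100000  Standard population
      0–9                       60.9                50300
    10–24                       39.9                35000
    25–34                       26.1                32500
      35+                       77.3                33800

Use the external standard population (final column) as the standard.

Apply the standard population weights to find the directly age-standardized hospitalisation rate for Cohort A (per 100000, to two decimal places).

Standard total = 151600; weights = 0.3318, 0.2309, 0.2144, 0.2230.
Standardized rate: 0.3318×60.9 + 0.2309×39.9 + 0.2144×26.1 + 0.2230×77.3 = 52.2478 per 100000.

52.25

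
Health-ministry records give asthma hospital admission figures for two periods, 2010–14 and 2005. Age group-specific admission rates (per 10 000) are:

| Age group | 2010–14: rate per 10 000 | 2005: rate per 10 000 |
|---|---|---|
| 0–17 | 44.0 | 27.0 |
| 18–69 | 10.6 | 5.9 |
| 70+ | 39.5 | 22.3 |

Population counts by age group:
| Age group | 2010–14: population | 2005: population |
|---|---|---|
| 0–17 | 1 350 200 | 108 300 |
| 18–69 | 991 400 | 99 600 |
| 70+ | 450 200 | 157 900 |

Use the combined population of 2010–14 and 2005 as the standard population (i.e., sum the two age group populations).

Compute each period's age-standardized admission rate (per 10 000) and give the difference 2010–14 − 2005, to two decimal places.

12.79

Combined standard total = 3 157 600; weights = 0.4619, 0.3455, 0.1926.
2010–14: 0.4619×44.0 + 0.3455×10.6 + 0.1926×39.5 = 31.5932 per 10 000.
2005: 0.4619×27.0 + 0.3455×5.9 + 0.1926×22.3 = 18.8045 per 10 000.
Difference = 31.5932 − 18.8045 = 12.7887.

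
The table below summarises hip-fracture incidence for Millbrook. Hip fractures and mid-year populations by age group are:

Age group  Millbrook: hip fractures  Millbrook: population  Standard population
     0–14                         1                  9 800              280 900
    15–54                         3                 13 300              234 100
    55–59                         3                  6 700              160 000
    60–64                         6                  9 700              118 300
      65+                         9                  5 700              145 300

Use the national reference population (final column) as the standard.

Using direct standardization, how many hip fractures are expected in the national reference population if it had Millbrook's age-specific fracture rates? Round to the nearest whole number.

Age-specific rates per 100 000 for Millbrook: 10.20, 22.56, 44.78, 61.86, 157.89.
Expected hip fractures = Σ (standard pop × age-specific rate ÷ 100 000)
= 280 900×10.20/100 000 + 234 100×22.56/100 000 + 160 000×44.78/100 000 + 118 300×61.86/100 000 + 145 300×157.89/100 000
= 28.66 + 52.80 + 71.64 + 73.18 + 229.42 = 455.71.

456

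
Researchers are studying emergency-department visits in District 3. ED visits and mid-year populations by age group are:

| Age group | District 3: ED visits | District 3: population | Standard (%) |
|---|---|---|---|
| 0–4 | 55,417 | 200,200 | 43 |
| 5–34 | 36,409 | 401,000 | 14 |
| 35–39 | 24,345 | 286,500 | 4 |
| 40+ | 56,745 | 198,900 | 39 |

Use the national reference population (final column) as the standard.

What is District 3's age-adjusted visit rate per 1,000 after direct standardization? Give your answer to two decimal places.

Age-specific rates per 1,000 for District 3: 276.808, 90.796, 84.974, 285.294.
Standard weights: 0.43, 0.14, 0.04, 0.39.
Standardized rate: 0.4300×276.808 + 0.1400×90.796 + 0.0400×84.974 + 0.3900×285.294 = 246.4026 per 1,000.

246.40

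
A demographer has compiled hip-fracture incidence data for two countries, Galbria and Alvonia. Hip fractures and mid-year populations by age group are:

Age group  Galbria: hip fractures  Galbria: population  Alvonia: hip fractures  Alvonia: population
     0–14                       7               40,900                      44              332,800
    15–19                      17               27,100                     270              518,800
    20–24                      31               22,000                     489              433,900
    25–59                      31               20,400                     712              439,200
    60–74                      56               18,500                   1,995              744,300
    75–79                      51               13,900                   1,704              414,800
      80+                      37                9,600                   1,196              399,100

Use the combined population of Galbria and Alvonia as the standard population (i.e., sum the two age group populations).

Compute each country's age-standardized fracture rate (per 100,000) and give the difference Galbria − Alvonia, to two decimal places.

16.93

Age-specific rates per 100,000 for Galbria: 17.11, 62.73, 140.91, 151.96, 302.70, 366.91, 385.42.
For Alvonia: 13.22, 52.04, 112.70, 162.11, 268.04, 410.80, 299.67.
Combined standard total = 3,435,300; weights = 0.1088, 0.1589, 0.1327, 0.1338, 0.2220, 0.1248, 0.1190.
Galbria: 0.1088×17.11 + 0.1589×62.73 + 0.1327×140.91 + 0.1338×151.96 + 0.2220×302.70 + 0.1248×366.91 + 0.1190×385.42 = 209.7157 per 100,000.
Alvonia: 0.1088×13.22 + 0.1589×52.04 + 0.1327×112.70 + 0.1338×162.11 + 0.2220×268.04 + 0.1248×410.80 + 0.1190×299.67 = 192.7876 per 100,000.
Difference = 209.7157 − 192.7876 = 16.9281.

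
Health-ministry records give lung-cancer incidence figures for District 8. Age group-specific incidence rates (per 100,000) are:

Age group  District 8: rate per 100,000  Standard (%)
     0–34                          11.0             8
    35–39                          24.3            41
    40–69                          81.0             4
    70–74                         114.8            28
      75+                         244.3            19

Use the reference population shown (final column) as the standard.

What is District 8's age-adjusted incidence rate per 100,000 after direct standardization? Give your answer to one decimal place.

Standard weights: 0.08, 0.41, 0.04, 0.28, 0.19.
Standardized rate: 0.0800×11.0 + 0.4100×24.3 + 0.0400×81.0 + 0.2800×114.8 + 0.1900×244.3 = 92.6440 per 100,000.

92.6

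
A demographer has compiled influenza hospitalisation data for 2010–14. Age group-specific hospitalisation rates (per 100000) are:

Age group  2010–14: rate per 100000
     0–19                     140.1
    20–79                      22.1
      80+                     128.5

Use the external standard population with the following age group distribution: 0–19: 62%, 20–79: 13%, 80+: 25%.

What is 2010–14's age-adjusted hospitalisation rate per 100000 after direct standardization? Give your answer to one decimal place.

Standard weights: 0.62, 0.13, 0.25.
Standardized rate: 0.6200×140.1 + 0.1300×22.1 + 0.2500×128.5 = 121.8600 per 100000.

121.9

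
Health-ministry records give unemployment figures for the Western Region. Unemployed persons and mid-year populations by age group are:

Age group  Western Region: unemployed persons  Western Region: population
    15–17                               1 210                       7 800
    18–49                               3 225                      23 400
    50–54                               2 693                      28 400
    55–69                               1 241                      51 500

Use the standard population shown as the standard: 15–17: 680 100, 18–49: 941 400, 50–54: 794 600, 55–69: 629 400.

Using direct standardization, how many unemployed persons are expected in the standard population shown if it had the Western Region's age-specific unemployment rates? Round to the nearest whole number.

Age-specific rates per 1 000 for the Western Region: 155.128, 137.821, 94.824, 24.097.
Expected unemployed persons = Σ (standard pop × age-specific rate ÷ 1 000)
= 680 100×155.128/1 000 + 941 400×137.821/1 000 + 794 600×94.824/1 000 + 629 400×24.097/1 000
= 105502.69 + 129744.23 + 75347.11 + 15166.71 = 325760.74.

325761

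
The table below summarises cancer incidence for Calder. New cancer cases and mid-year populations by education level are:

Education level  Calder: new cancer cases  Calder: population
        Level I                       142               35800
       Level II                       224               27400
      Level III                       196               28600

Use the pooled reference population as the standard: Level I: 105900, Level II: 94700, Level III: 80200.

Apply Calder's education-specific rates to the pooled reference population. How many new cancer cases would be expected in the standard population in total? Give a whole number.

Education-specific rates per 100000 for Calder: 396.65, 817.52, 685.31.
Expected new cancer cases = Σ (standard pop × education-specific rate ÷ 100000)
= 105900×396.65/100000 + 94700×817.52/100000 + 80200×685.31/100000
= 420.05 + 774.19 + 549.62 = 1743.86.

1744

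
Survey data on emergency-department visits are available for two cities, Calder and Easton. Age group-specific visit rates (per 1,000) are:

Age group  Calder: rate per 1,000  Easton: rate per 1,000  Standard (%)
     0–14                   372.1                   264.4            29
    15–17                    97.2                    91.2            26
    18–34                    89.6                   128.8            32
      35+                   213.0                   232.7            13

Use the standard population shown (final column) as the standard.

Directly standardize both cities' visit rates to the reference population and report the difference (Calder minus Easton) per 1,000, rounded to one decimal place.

17.7

Standard weights: 0.29, 0.26, 0.32, 0.13.
Calder: 0.2900×372.1 + 0.2600×97.2 + 0.3200×89.6 + 0.1300×213.0 = 189.5430 per 1,000.
Easton: 0.2900×264.4 + 0.2600×91.2 + 0.3200×128.8 + 0.1300×232.7 = 171.8550 per 1,000.
Difference = 189.5430 − 171.8550 = 17.6880.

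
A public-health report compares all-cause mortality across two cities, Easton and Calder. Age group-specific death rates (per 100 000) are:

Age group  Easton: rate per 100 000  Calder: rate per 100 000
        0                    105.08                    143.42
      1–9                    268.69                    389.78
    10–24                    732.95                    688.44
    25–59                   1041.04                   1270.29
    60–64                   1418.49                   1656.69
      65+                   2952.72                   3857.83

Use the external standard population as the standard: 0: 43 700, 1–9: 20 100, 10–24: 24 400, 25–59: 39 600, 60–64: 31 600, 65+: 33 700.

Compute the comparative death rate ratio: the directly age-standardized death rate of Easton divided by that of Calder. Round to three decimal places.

0.810

Standard total = 193 100; weights = 0.2263, 0.1041, 0.1264, 0.2051, 0.1636, 0.1745.
Easton: 0.2263×105.08 + 0.1041×268.69 + 0.1264×732.95 + 0.2051×1041.04 + 0.1636×1418.49 + 0.1745×2952.72 = 1105.2966 per 100 000.
Calder: 0.2263×143.42 + 0.1041×389.78 + 0.1264×688.44 + 0.2051×1270.29 + 0.1636×1656.69 + 0.1745×3857.83 = 1364.9080 per 100 000.
Ratio = 1105.2966 ÷ 1364.9080 = 0.80980.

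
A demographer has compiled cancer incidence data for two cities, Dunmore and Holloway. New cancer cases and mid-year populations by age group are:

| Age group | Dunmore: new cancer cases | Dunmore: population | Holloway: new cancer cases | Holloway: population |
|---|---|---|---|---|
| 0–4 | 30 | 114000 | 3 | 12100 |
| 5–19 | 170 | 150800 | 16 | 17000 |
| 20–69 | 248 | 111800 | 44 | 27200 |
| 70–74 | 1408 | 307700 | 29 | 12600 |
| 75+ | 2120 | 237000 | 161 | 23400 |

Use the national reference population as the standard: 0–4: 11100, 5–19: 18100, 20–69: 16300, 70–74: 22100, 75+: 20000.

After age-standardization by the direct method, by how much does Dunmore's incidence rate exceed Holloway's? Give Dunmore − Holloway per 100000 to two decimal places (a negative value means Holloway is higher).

119.73

Age-specific rates per 100000 for Dunmore: 26.32, 112.73, 221.82, 457.59, 894.51.
For Holloway: 24.79, 94.12, 161.76, 230.16, 688.03.
Standard total = 87600; weights = 0.1267, 0.2066, 0.1861, 0.2523, 0.2283.
Dunmore: 0.1267×26.32 + 0.2066×112.73 + 0.1861×221.82 + 0.2523×457.59 + 0.2283×894.51 = 387.5719 per 100000.
Holloway: 0.1267×24.79 + 0.2066×94.12 + 0.1861×161.76 + 0.2523×230.16 + 0.2283×688.03 = 267.8390 per 100000.
Difference = 387.5719 − 267.8390 = 119.7330.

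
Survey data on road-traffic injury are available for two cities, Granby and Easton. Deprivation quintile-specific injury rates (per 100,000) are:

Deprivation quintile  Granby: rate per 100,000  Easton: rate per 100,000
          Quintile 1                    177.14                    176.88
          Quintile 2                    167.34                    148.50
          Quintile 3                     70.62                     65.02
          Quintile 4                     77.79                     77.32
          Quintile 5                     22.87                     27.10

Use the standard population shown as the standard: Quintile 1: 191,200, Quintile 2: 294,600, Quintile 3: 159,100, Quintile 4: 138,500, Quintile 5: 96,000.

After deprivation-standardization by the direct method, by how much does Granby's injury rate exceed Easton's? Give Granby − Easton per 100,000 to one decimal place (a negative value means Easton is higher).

Standard total = 879,400; weights = 0.2174, 0.3350, 0.1809, 0.1575, 0.1092.
Granby: 0.2174×177.14 + 0.3350×167.34 + 0.1809×70.62 + 0.1575×77.79 + 0.1092×22.87 = 122.0976 per 100,000.
Easton: 0.2174×176.88 + 0.3350×148.50 + 0.1809×65.02 + 0.1575×77.32 + 0.1092×27.10 = 115.1042 per 100,000.
Difference = 122.0976 − 115.1042 = 6.9933.

7.0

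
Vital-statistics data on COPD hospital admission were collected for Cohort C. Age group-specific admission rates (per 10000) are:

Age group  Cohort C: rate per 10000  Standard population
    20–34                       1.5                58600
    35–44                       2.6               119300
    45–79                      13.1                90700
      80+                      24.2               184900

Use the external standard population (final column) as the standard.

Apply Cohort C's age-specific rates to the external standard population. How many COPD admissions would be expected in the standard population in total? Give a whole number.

Expected COPD admissions = Σ (standard pop × age-specific rate ÷ 10000)
= 58600×1.5/10000 + 119300×2.6/10000 + 90700×13.1/10000 + 184900×24.2/10000
= 8.79 + 31.02 + 118.82 + 447.46 = 606.08.

606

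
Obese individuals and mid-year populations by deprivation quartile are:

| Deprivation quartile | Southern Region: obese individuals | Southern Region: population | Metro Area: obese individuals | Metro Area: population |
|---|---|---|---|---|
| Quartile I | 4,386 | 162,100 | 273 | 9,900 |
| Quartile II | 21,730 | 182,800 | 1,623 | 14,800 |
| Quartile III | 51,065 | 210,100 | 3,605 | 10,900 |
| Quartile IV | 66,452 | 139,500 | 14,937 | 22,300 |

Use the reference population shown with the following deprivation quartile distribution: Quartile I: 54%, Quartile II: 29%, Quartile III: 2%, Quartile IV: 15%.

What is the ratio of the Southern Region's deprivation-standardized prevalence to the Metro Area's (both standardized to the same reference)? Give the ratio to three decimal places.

Deprivation-specific rates per 1,000 for the Southern Region: 27.057, 118.873, 243.051, 476.358.
For the Metro Area: 27.576, 109.662, 330.734, 669.821.
Standard weights: 0.54, 0.29, 0.02, 0.15.
The Southern Region: 0.5400×27.057 + 0.2900×118.873 + 0.0200×243.051 + 0.1500×476.358 = 125.3990 per 1,000.
The Metro Area: 0.5400×27.576 + 0.2900×109.662 + 0.0200×330.734 + 0.1500×669.821 = 153.7807 per 1,000.
Ratio = 125.3990 ÷ 153.7807 = 0.81544.

0.815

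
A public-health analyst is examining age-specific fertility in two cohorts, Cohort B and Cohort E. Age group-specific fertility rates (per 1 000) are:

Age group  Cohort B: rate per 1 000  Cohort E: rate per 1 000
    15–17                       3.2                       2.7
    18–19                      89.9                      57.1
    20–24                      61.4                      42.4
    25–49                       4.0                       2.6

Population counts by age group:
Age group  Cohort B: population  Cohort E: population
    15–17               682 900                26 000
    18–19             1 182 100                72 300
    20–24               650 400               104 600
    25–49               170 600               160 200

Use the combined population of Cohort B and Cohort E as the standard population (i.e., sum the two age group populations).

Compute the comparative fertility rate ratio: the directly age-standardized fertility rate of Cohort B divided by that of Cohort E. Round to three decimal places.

Combined standard total = 3 049 100; weights = 0.2325, 0.4114, 0.2476, 0.1085.
Cohort B: 0.2325×3.2 + 0.4114×89.9 + 0.2476×61.4 + 0.1085×4.0 = 53.3663 per 1 000.
Cohort E: 0.2325×2.7 + 0.4114×57.1 + 0.2476×42.4 + 0.1085×2.6 = 34.8996 per 1 000.
Ratio = 53.3663 ÷ 34.8996 = 1.52914.

1.529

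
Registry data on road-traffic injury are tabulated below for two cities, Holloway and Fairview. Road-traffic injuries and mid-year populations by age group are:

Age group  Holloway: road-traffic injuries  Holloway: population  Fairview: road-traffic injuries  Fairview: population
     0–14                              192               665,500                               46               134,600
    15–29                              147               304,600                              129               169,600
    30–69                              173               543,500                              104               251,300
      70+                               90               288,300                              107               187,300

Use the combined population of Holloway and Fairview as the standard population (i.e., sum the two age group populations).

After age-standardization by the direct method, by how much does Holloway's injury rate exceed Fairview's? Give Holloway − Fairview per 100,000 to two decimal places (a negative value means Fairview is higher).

Age-specific rates per 100,000 for Holloway: 28.85, 48.26, 31.83, 31.22.
For Fairview: 34.18, 76.06, 41.38, 57.13.
Combined standard total = 2,544,700; weights = 0.3144, 0.1863, 0.3123, 0.1869.
Holloway: 0.3144×28.85 + 0.1863×48.26 + 0.3123×31.83 + 0.1869×31.22 = 33.8406 per 100,000.
Fairview: 0.3144×34.18 + 0.1863×76.06 + 0.3123×41.38 + 0.1869×57.13 = 48.5222 per 100,000.
Difference = 33.8406 − 48.5222 = -14.6816.

-14.68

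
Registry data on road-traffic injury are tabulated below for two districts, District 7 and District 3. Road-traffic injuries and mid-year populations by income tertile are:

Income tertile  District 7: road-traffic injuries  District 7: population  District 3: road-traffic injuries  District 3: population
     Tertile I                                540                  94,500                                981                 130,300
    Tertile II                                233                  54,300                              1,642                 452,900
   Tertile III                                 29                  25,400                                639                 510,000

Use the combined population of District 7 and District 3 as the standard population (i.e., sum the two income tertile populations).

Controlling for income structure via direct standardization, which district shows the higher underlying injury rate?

District 3

Income-specific rates per 100,000 for District 7: 571.43, 429.10, 114.17.
For District 3: 752.88, 362.55, 125.29.
Combined standard total = 1,267,400; weights = 0.1774, 0.4002, 0.4224.
District 7: 0.1774×571.43 + 0.4002×429.10 + 0.4224×114.17 = 321.3065 per 100,000.
District 3: 0.1774×752.88 + 0.4002×362.55 + 0.4224×125.29 = 331.5575 per 100,000.
The crude rates (460.39 vs 298.39) would put District 7 higher, but that reflects its income composition; once standardized to a common income structure, District 3 has the higher underlying rate.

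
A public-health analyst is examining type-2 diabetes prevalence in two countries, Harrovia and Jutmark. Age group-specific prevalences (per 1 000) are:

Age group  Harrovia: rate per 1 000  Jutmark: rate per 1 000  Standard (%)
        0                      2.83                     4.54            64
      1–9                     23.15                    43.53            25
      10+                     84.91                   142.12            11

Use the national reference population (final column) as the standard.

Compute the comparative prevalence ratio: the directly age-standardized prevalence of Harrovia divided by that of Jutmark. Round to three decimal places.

0.576

Standard weights: 0.64, 0.25, 0.11.
Harrovia: 0.6400×2.83 + 0.2500×23.15 + 0.1100×84.91 = 16.9388 per 1 000.
Jutmark: 0.6400×4.54 + 0.2500×43.53 + 0.1100×142.12 = 29.4213 per 1 000.
Ratio = 16.9388 ÷ 29.4213 = 0.57573.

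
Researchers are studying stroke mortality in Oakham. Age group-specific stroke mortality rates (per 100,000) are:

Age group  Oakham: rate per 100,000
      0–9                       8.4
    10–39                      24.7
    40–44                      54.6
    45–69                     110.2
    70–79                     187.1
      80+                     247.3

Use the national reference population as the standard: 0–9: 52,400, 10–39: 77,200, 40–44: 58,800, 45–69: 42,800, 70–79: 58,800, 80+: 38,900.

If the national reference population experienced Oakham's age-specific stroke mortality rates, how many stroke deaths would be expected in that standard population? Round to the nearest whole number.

Expected stroke deaths = Σ (standard pop × age-specific rate ÷ 100,000)
= 52,400×8.4/100,000 + 77,200×24.7/100,000 + 58,800×54.6/100,000 + 42,800×110.2/100,000 + 58,800×187.1/100,000 + 38,900×247.3/100,000
= 4.40 + 19.07 + 32.10 + 47.17 + 110.01 + 96.20 = 308.95.

309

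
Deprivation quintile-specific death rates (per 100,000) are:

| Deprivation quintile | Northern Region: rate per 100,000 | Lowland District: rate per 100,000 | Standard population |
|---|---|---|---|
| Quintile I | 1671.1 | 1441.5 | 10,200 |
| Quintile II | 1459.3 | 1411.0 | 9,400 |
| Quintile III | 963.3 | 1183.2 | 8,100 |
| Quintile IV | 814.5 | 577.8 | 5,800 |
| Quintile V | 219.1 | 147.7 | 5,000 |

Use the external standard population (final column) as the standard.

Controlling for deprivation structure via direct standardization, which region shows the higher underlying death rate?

Northern Region

Standard total = 38,500; weights = 0.2649, 0.2442, 0.2104, 0.1506, 0.1299.
The Northern Region: 0.2649×1671.1 + 0.2442×1459.3 + 0.2104×963.3 + 0.1506×814.5 + 0.1299×219.1 = 1152.8564 per 100,000.
The Lowland District: 0.2649×1441.5 + 0.2442×1411.0 + 0.2104×1183.2 + 0.1506×577.8 + 0.1299×147.7 = 1081.5678 per 100,000.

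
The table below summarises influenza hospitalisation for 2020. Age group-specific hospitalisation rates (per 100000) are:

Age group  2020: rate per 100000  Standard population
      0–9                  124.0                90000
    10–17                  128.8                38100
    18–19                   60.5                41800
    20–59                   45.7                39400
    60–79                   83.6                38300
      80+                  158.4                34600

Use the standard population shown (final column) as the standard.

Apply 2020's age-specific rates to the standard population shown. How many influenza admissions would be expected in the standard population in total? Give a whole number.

291

Expected influenza admissions = Σ (standard pop × age-specific rate ÷ 100000)
= 90000×124.0/100000 + 38100×128.8/100000 + 41800×60.5/100000 + 39400×45.7/100000 + 38300×83.6/100000 + 34600×158.4/100000
= 111.60 + 49.07 + 25.29 + 18.01 + 32.02 + 54.81 = 290.79.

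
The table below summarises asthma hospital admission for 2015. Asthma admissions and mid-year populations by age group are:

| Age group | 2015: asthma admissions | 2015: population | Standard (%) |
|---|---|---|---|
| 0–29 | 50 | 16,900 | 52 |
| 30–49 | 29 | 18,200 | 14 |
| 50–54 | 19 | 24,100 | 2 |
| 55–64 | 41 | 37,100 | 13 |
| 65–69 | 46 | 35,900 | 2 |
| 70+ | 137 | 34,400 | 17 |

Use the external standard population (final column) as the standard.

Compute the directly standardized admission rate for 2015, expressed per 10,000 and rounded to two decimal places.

26.24

Age-specific rates per 10,000 for 2015: 29.59, 15.93, 7.88, 11.05, 12.81, 39.83.
Standard weights: 0.52, 0.14, 0.02, 0.13, 0.02, 0.17.
Standardized rate: 0.5200×29.59 + 0.1400×15.93 + 0.0200×7.88 + 0.1300×11.05 + 0.0200×12.81 + 0.1700×39.83 = 26.2363 per 10,000.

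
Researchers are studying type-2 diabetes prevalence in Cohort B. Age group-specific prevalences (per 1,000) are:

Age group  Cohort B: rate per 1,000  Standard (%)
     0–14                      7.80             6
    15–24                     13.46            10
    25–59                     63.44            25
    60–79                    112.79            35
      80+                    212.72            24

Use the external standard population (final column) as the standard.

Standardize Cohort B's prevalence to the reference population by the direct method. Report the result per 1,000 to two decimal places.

Standard weights: 0.06, 0.10, 0.25, 0.35, 0.24.
Standardized rate: 0.0600×7.80 + 0.1000×13.46 + 0.2500×63.44 + 0.3500×112.79 + 0.2400×212.72 = 108.2033 per 1,000.

108.20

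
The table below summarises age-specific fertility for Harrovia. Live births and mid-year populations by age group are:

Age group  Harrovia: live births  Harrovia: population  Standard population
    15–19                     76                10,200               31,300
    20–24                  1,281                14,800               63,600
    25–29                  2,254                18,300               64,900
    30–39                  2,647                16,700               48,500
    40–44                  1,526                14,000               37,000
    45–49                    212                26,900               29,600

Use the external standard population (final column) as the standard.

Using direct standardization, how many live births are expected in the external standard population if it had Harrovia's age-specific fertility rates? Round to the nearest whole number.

Age-specific rates per 1,000 for Harrovia: 7.451, 86.554, 123.169, 158.503, 109.000, 7.881.
Expected live births = Σ (standard pop × age-specific rate ÷ 1,000)
= 31,300×7.451/1,000 + 63,600×86.554/1,000 + 64,900×123.169/1,000 + 48,500×158.503/1,000 + 37,000×109.000/1,000 + 29,600×7.881/1,000
= 233.22 + 5504.84 + 7993.69 + 7687.40 + 4033.00 + 233.28 = 25685.42.

25685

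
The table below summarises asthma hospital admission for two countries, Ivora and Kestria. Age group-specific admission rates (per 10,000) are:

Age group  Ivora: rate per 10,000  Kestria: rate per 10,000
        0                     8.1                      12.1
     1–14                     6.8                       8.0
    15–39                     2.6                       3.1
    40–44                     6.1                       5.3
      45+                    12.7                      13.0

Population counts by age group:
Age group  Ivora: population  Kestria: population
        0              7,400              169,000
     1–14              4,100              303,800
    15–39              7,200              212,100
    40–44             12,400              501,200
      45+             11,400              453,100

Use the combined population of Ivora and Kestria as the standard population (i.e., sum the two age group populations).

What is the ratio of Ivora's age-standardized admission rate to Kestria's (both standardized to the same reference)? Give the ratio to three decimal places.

0.935

Combined standard total = 1,681,700; weights = 0.1049, 0.1831, 0.1304, 0.3054, 0.2762.
Ivora: 0.1049×8.1 + 0.1831×6.8 + 0.1304×2.6 + 0.3054×6.1 + 0.2762×12.7 = 7.8045 per 10,000.
Kestria: 0.1049×12.1 + 0.1831×8.0 + 0.1304×3.1 + 0.3054×5.3 + 0.2762×13.0 = 8.3475 per 10,000.
Ratio = 7.8045 ÷ 8.3475 = 0.93495.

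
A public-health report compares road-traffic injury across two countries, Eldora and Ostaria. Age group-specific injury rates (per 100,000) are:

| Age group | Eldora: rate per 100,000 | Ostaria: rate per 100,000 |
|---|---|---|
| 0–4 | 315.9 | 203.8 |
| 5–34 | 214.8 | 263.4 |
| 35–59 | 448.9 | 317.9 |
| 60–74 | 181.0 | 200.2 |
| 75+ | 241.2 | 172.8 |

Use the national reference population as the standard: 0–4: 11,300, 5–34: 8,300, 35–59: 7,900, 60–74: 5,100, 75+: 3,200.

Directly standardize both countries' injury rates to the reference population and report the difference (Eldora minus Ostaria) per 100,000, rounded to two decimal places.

Standard total = 35,800; weights = 0.3156, 0.2318, 0.2207, 0.1425, 0.0894.
Eldora: 0.3156×315.9 + 0.2318×214.8 + 0.2207×448.9 + 0.1425×181.0 + 0.0894×241.2 = 295.9151 per 100,000.
Ostaria: 0.3156×203.8 + 0.2318×263.4 + 0.2207×317.9 + 0.1425×200.2 + 0.0894×172.8 = 239.5126 per 100,000.
Difference = 295.9151 − 239.5126 = 56.4025.

56.40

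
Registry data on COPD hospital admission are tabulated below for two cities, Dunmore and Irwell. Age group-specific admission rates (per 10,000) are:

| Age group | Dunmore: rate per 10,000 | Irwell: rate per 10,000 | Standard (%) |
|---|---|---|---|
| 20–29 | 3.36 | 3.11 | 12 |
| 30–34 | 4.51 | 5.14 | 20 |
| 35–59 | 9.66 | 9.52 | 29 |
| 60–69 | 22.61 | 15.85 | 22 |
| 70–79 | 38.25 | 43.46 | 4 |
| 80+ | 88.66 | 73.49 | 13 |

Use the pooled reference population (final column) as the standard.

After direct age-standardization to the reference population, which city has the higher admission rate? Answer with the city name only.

Dunmore

Standard weights: 0.12, 0.20, 0.29, 0.22, 0.04, 0.13.
Dunmore: 0.1200×3.36 + 0.2000×4.51 + 0.2900×9.66 + 0.2200×22.61 + 0.0400×38.25 + 0.1300×88.66 = 22.1366 per 10,000.
Irwell: 0.1200×3.11 + 0.2000×5.14 + 0.2900×9.52 + 0.2200×15.85 + 0.0400×43.46 + 0.1300×73.49 = 18.9411 per 10,000.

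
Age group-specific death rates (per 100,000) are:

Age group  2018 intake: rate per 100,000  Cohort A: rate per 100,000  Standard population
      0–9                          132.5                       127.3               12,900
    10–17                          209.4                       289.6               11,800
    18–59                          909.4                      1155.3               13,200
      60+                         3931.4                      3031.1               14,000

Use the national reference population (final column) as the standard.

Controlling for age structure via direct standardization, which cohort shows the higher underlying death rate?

2018 intake

Standard total = 51,900; weights = 0.2486, 0.2274, 0.2543, 0.2697.
The 2018 intake: 0.2486×132.5 + 0.2274×209.4 + 0.2543×909.4 + 0.2697×3931.4 = 1372.3285 per 100,000.
Cohort A: 0.2486×127.3 + 0.2274×289.6 + 0.2543×1155.3 + 0.2697×3031.1 = 1208.9559 per 100,000.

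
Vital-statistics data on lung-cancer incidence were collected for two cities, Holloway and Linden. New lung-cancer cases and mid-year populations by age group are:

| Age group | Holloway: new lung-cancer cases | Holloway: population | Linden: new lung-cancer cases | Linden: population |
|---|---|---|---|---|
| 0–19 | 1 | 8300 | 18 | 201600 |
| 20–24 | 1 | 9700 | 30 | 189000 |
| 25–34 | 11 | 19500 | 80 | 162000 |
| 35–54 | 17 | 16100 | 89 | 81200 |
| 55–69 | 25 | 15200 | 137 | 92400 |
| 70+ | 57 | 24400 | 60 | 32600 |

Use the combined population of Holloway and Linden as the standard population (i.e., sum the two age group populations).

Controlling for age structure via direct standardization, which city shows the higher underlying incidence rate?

Age-specific rates per 100000 for Holloway: 12.05, 10.31, 56.41, 105.59, 164.47, 233.61.
For Linden: 8.93, 15.87, 49.38, 109.61, 148.27, 184.05.
Combined standard total = 852000; weights = 0.2464, 0.2332, 0.2130, 0.1142, 0.1263, 0.0669.
Holloway: 0.2464×12.05 + 0.2332×10.31 + 0.2130×56.41 + 0.1142×105.59 + 0.1263×164.47 + 0.0669×233.61 = 65.8482 per 100000.
Linden: 0.2464×8.93 + 0.2332×15.87 + 0.2130×49.38 + 0.1142×109.61 + 0.1263×148.27 + 0.0669×184.05 = 59.9767 per 100000.

Holloway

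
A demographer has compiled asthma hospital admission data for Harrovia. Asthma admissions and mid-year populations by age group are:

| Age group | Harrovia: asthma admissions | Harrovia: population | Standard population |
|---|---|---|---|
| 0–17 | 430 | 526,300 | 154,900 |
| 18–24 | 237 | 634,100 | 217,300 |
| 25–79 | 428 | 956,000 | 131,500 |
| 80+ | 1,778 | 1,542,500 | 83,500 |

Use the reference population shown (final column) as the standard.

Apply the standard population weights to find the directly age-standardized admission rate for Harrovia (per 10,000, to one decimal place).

Age-specific rates per 10,000 for Harrovia: 8.17, 3.74, 4.48, 11.53.
Standard total = 587,200; weights = 0.2638, 0.3701, 0.2239, 0.1422.
Standardized rate: 0.2638×8.17 + 0.3701×3.74 + 0.2239×4.48 + 0.1422×11.53 = 6.1801 per 10,000.

6.2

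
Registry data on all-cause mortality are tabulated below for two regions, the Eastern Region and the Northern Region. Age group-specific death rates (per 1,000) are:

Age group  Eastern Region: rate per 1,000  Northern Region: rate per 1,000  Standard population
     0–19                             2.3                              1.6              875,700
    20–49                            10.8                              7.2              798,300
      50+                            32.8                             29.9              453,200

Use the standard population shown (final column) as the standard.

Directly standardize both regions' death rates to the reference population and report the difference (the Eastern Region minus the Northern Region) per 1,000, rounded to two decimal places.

Standard total = 2,127,200; weights = 0.4117, 0.3753, 0.2131.
The Eastern Region: 0.4117×2.3 + 0.3753×10.8 + 0.2131×32.8 = 11.9879 per 1,000.
The Northern Region: 0.4117×1.6 + 0.3753×7.2 + 0.2131×29.9 = 9.7309 per 1,000.
Difference = 11.9879 − 9.7309 = 2.2570.

2.26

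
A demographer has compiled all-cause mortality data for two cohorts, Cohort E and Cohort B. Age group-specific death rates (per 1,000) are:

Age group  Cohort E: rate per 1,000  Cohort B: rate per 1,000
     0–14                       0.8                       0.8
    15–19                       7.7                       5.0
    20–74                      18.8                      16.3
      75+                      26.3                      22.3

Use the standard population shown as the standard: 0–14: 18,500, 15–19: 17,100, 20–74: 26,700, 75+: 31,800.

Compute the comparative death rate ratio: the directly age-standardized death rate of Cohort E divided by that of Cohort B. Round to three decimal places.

Standard total = 94,100; weights = 0.1966, 0.1817, 0.2837, 0.3379.
Cohort E: 0.1966×0.8 + 0.1817×7.7 + 0.2837×18.8 + 0.3379×26.3 = 15.7786 per 1,000.
Cohort B: 0.1966×0.8 + 0.1817×5.0 + 0.2837×16.3 + 0.3379×22.3 = 13.2269 per 1,000.
Ratio = 15.7786 ÷ 13.2269 = 1.19292.

1.193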